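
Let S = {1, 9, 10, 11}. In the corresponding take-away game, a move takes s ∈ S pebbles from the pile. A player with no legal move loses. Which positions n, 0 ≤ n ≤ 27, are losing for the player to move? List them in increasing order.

G(0) = 0
G(1) = mex{0} = 1
G(2) = mex{1} = 0
G(3) = mex{0} = 1
G(4) = mex{1} = 0
G(5) = mex{0} = 1
G(6) = mex{1} = 0
G(7) = mex{0} = 1
G(8) = mex{1} = 0
G(9) = mex{0,0} = 1
G(10) = mex{1,1,0} = 2
G(11) = mex{2,0,1,0} = 3
G(12) = mex{3,1,0,1} = 2
G(13) = mex{2,0,1,0} = 3
G(14) = mex{3,1,0,1} = 2
G(15) = mex{2,0,1,0} = 3
G(16) = mex{3,1,0,1} = 2
G(17) = mex{2,0,1,0} = 3
G(18) = mex{3,1,0,1} = 2
G(19) = mex{2,2,1,0} = 3
G(20) = mex{3,3,2,1} = 0
G(21) = mex{0,2,3,2} = 1
G(22) = mex{1,3,2,3} = 0
G(23) = mex{0,2,3,2} = 1
G(24) = mex{1,3,2,3} = 0
G(25) = mex{0,2,3,2} = 1
G(26) = mex{1,3,2,3} = 0
G(27) = mex{0,2,3,2} = 1
P-positions are exactly the n with G(n) = 0.

0, 2, 4, 6, 8, 20, 22, 24, 26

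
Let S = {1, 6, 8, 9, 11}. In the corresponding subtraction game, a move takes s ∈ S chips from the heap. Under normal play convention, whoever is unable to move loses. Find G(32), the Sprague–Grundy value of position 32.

1

G(0) = 0
G(1) = mex{0} = 1
G(2) = mex{1} = 0
G(3) = mex{0} = 1
G(4) = mex{1} = 0
G(5) = mex{0} = 1
G(6) = mex{1,0} = 2
G(7) = mex{2,1} = 0
G(8) = mex{0,0,0} = 1
G(9) = mex{1,1,1,0} = 2
G(10) = mex{2,0,0,1} = 3
G(11) = mex{3,1,1,0,0} = 2
G(12) = mex{2,2,0,1,1} = 3
G(13) = mex{3,0,1,0,0} = 2
G(14) = mex{2,1,2,1,1} = 0
G(15) = mex{0,2,0,2,0} = 1
G(16) = mex{1,3,1,0,1} = 2
G(17) = mex{2,2,2,1,2} = 0
G(18) = mex{0,3,3,2,0} = 1
G(19) = mex{1,2,2,3,1} = 0
G(20) = mex{0,0,3,2,2} = 1
G(21) = mex{1,1,2,3,3} = 0
G(22) = mex{0,2,0,2,2} = 1
G(23) = mex{1,0,1,0,3} = 2
G(24) = mex{2,1,2,1,2} = 0
G(25) = mex{0,0,0,2,0} = 1
G(26) = mex{1,1,1,0,1} = 2
G(27) = mex{2,0,0,1,2} = 3
G(28) = mex{3,1,1,0,0} = 2
G(29) = mex{2,2,0,1,1} = 3
G(30) = mex{3,0,1,0,0} = 2
G(31) = mex{2,1,2,1,1} = 0
G(32) = mex{0,2,0,2,0} = 1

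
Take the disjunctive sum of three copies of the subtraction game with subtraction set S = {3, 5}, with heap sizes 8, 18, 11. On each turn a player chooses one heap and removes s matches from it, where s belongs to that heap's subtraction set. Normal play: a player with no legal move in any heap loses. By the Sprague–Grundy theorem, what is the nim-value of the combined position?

All heaps use S = {3, 5}:
G(0) = 0
G(1) = mex{} = 0
G(2) = mex{} = 0
G(3) = mex{0} = 1
G(4) = mex{0} = 1
G(5) = mex{0,0} = 1
G(6) = mex{1,0} = 2
G(7) = mex{1,0} = 2
G(8) = mex{1,1} = 0
G(9) = mex{2,1} = 0
G(10) = mex{2,1} = 0
G(11) = mex{0,2} = 1
G(12) = mex{0,2} = 1
G(13) = mex{0,0} = 1
G(14) = mex{1,0} = 2
G(15) = mex{1,0} = 2
G(16) = mex{1,1} = 0
G(17) = mex{2,1} = 0
G(18) = mex{2,1} = 0
Heap A: G(8) = 0.
Heap B: G(18) = 0.
Heap C: G(11) = 1.
Combined Grundy value = 0 ⊕ 0 ⊕ 1 = 1.

1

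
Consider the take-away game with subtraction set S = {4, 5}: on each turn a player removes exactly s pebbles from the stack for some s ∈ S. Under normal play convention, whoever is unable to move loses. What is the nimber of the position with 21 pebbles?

n :  0  1  2  3  4  5  6  7  8  9 10 11 12 13 14 15 16 17 18 19 20 21
G :  0  0  0  0  1  1  1  1  2  0  0  0  0  1  1  1  1  2  0  0  0  0

0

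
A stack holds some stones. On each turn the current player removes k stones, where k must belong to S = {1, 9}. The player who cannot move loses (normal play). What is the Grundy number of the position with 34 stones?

n :  0  1  2  3  4  5  6  7  8  9 10 11 12 13 14 15 16 17 18 19 20 21 22 23 24 25 26 27 28 29 30 31 32 33 34
G :  0  1  0  1  0  1  0  1  0  1  0  1  0  1  0  1  0  1  0  1  0  1  0  1  0  1  0  1  0  1  0  1  0  1  0

0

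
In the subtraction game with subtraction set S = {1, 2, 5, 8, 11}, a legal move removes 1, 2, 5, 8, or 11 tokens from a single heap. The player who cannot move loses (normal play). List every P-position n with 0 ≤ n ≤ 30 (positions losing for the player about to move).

G(0) = 0
G(1) = mex{0} = 1
G(2) = mex{1,0} = 2
G(3) = mex{2,1} = 0
G(4) = mex{0,2} = 1
G(5) = mex{1,0,0} = 2
G(6) = mex{2,1,1} = 0
G(7) = mex{0,2,2} = 1
G(8) = mex{1,0,0,0} = 2
G(9) = mex{2,1,1,1} = 0
G(10) = mex{0,2,2,2} = 1
G(11) = mex{1,0,0,0,0} = 2
G(12) = mex{2,1,1,1,1} = 0
G(13) = mex{0,2,2,2,2} = 1
G(14) = mex{1,0,0,0,0} = 2
G(15) = mex{2,1,1,1,1} = 0
G(16) = mex{0,2,2,2,2} = 1
G(17) = mex{1,0,0,0,0} = 2
G(18) = mex{2,1,1,1,1} = 0
G(19) = mex{0,2,2,2,2} = 1
G(20) = mex{1,0,0,0,0} = 2
G(21) = mex{2,1,1,1,1} = 0
G(22) = mex{0,2,2,2,2} = 1
G(23) = mex{1,0,0,0,0} = 2
G(24) = mex{2,1,1,1,1} = 0
G(25) = mex{0,2,2,2,2} = 1
G(26) = mex{1,0,0,0,0} = 2
G(27) = mex{2,1,1,1,1} = 0
G(28) = mex{0,2,2,2,2} = 1
G(29) = mex{1,0,0,0,0} = 2
G(30) = mex{2,1,1,1,1} = 0
P-positions are exactly the n with G(n) = 0.

0, 3, 6, 9, 12, 15, 18, 21, 24, 27, 30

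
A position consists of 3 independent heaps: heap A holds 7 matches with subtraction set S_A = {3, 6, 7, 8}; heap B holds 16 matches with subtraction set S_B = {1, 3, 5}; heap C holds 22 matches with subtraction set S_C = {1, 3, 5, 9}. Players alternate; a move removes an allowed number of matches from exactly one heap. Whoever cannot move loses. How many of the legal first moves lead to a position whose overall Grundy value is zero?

2

Heap A, S = {3, 6, 7, 8}:
G(0) = 0
G(1) = mex{} = 0
G(2) = mex{} = 0
G(3) = mex{0} = 1
G(4) = mex{0} = 1
G(5) = mex{0} = 1
G(6) = mex{1,0} = 2
G(7) = mex{1,0,0} = 2
G_A(7) = 2.
Heap B, S = {1, 3, 5}:
n :  0  1  2  3  4  5  6  7  8  9 10 11 12 13 14 15 16
G :  0  1  0  1  0  1  0  1  0  1  0  1  0  1  0  1  0
G_B(16) = 0.
Heap C, S = {1, 3, 5, 9}:
G(0) = 0
G(1) = mex{0} = 1
G(2) = mex{1} = 0
G(3) = mex{0,0} = 1
G(4) = mex{1,1} = 0
G(5) = mex{0,0,0} = 1
G(6) = mex{1,1,1} = 0
G(7) = mex{0,0,0} = 1
G(8) = mex{1,1,1} = 0
G(9) = mex{0,0,0,0} = 1
G(10) = mex{1,1,1,1} = 0
G(11) = mex{0,0,0,0} = 1
G(12) = mex{1,1,1,1} = 0
G(13) = mex{0,0,0,0} = 1
G(14) = mex{1,1,1,1} = 0
G(15) = mex{0,0,0,0} = 1
G(16) = mex{1,1,1,1} = 0
G(17) = mex{0,0,0,0} = 1
G(18) = mex{1,1,1,1} = 0
G(19) = mex{0,0,0,0} = 1
G(20) = mex{1,1,1,1} = 0
G(21) = mex{0,0,0,0} = 1
G(22) = mex{1,1,1,1} = 0
G_C(22) = 0.
Combined Grundy value = 2 ⊕ 0 ⊕ 0 = 2.
A winning move leaves total XOR = 0, i.e. changes one component's Grundy value g to g ⊕ X where X is the current total.
Heap A: need g' = 2⊕2 = 0. Options: 7−3→G=1, 7−6→G=0, 7−7→G=0. Hits: 2.
Heap B: need g' = 0⊕2 = 2. Options: 16−1→G=1, 16−3→G=1, 16−5→G=1. Hits: 0.
Heap C: need g' = 0⊕2 = 2. Options: 22−1→G=1, 22−3→G=1, 22−5→G=1, 22−9→G=1. Hits: 0.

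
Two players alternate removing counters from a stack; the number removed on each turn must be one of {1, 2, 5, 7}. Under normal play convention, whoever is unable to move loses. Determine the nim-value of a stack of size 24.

G(0) = 0
G(1) = mex{0} = 1
G(2) = mex{1,0} = 2
G(3) = mex{2,1} = 0
G(4) = mex{0,2} = 1
G(5) = mex{1,0,0} = 2
G(6) = mex{2,1,1} = 0
G(7) = mex{0,2,2,0} = 1
G(8) = mex{1,0,0,1} = 2
G(9) = mex{2,1,1,2} = 0
G(10) = mex{0,2,2,0} = 1
G(11) = mex{1,0,0,1} = 2
G(12) = mex{2,1,1,2} = 0
G(13) = mex{0,2,2,0} = 1
G(14) = mex{1,0,0,1} = 2
G(15) = mex{2,1,1,2} = 0
G(16) = mex{0,2,2,0} = 1
G(17) = mex{1,0,0,1} = 2
G(18) = mex{2,1,1,2} = 0
G(19) = mex{0,2,2,0} = 1
G(20) = mex{1,0,0,1} = 2
G(21) = mex{2,1,1,2} = 0
G(22) = mex{0,2,2,0} = 1
G(23) = mex{1,0,0,1} = 2
G(24) = mex{2,1,1,2} = 0

0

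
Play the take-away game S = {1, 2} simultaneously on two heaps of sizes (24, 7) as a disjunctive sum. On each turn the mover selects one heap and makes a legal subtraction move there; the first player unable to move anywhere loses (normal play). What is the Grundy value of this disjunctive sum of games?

All heaps use S = {1, 2}:
G(0) = 0
G(1) = mex{0} = 1
G(2) = mex{1,0} = 2
G(3) = mex{2,1} = 0
G(4) = mex{0,2} = 1
G(5) = mex{1,0} = 2
G(6) = mex{2,1} = 0
G(7) = mex{0,2} = 1
G(8) = mex{1,0} = 2
G(9) = mex{2,1} = 0
G(10) = mex{0,2} = 1
G(11) = mex{1,0} = 2
G(12) = mex{2,1} = 0
G(13) = mex{0,2} = 1
G(14) = mex{1,0} = 2
G(15) = mex{2,1} = 0
G(16) = mex{0,2} = 1
G(17) = mex{1,0} = 2
G(18) = mex{2,1} = 0
G(19) = mex{0,2} = 1
G(20) = mex{1,0} = 2
G(21) = mex{2,1} = 0
G(22) = mex{0,2} = 1
G(23) = mex{1,0} = 2
G(24) = mex{2,1} = 0
Heap A: G(24) = 0.
Heap B: G(7) = 1.
Combined Grundy value = 0 ⊕ 1 = 1.

1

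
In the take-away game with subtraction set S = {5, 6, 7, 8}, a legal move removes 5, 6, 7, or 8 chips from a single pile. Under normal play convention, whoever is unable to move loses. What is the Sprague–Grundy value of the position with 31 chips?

1

n :  0  1  2  3  4  5  6  7  8  9 10 11 12 13 14 15 16 17 18 19 20 21 22 23 24 25 26 27 28 29 30 31
G :  0  0  0  0  0  1  1  1  1  1  2  2  2  0  0  0  0  0  1  1  1  1  1  2  2  2  0  0  0  0  0  1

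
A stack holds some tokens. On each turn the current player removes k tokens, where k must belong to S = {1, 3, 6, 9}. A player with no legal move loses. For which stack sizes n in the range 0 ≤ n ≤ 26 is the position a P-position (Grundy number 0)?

0, 2, 4, 12, 14, 16, 24, 26

n :  0  1  2  3  4  5  6  7  8  9 10 11 12 13 14 15 16 17 18 19 20 21 22 23 24 25 26
G :  0  1  0  1  0  1  2  3  2  3  2  3  0  1  0  1  0  1  2  3  2  3  2  3  0  1  0
P-positions are exactly the n with G(n) = 0.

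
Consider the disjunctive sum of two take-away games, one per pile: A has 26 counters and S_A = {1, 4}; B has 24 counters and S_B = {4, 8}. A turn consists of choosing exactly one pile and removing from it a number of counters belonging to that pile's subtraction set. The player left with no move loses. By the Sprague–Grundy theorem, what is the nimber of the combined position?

Pile A, S = {1, 4}:
n :  0  1  2  3  4  5  6  7  8  9 10 11 12 13 14 15 16 17 18 19 20 21 22 23 24 25 26
G :  0  1  0  1  2  0  1  0  1  2  0  1  0  1  2  0  1  0  1  2  0  1  0  1  2  0  1
G_A(26) = 1.
Pile B, S = {4, 8}:
G(0) = 0
G(1) = mex{} = 0
G(2) = mex{} = 0
G(3) = mex{} = 0
G(4) = mex{0} = 1
G(5) = mex{0} = 1
G(6) = mex{0} = 1
G(7) = mex{0} = 1
G(8) = mex{1,0} = 2
G(9) = mex{1,0} = 2
G(10) = mex{1,0} = 2
G(11) = mex{1,0} = 2
G(12) = mex{2,1} = 0
G(13) = mex{2,1} = 0
G(14) = mex{2,1} = 0
G(15) = mex{2,1} = 0
G(16) = mex{0,2} = 1
G(17) = mex{0,2} = 1
G(18) = mex{0,2} = 1
G(19) = mex{0,2} = 1
G(20) = mex{1,0} = 2
G(21) = mex{1,0} = 2
G(22) = mex{1,0} = 2
G(23) = mex{1,0} = 2
G(24) = mex{2,1} = 0
G_B(24) = 0.
Combined Grundy value = 1 ⊕ 0 = 1.

1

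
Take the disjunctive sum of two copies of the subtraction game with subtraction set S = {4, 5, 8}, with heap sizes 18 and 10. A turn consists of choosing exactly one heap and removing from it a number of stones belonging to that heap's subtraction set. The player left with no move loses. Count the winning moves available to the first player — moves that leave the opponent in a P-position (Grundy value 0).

All heaps use S = {4, 5, 8}:
n :  0  1  2  3  4  5  6  7  8  9 10 11 12 13 14 15 16 17 18
G :  0  0  0  0  1  1  1  1  2  2  2  2  0  0  0  0  1  1  1
Heap A: G(18) = 1.
Heap B: G(10) = 2.
Combined Grundy value = 1 ⊕ 2 = 3.
A winning move leaves total XOR = 0, i.e. changes one component's Grundy value g to g ⊕ X where X is the current total.
Heap A: need g' = 1⊕3 = 2. Options: 18−4→G=0, 18−5→G=0, 18−8→G=2. Hits: 1.
Heap B: need g' = 2⊕3 = 1. Options: 10−4→G=1, 10−5→G=1, 10−8→G=0. Hits: 2.

3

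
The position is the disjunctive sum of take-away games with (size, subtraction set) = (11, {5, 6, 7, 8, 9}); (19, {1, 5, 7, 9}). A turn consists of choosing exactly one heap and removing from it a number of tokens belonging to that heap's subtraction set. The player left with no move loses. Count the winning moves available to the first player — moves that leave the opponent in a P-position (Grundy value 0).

Heap A, S = {5, 6, 7, 8, 9}:
n :  0  1  2  3  4  5  6  7  8  9 10 11
G :  0  0  0  0  0  1  1  1  1  1  2  2
G_A(11) = 2.
Heap B, S = {1, 5, 7, 9}:
G(0) = 0
G(1) = mex{0} = 1
G(2) = mex{1} = 0
G(3) = mex{0} = 1
G(4) = mex{1} = 0
G(5) = mex{0,0} = 1
G(6) = mex{1,1} = 0
G(7) = mex{0,0,0} = 1
G(8) = mex{1,1,1} = 0
G(9) = mex{0,0,0,0} = 1
G(10) = mex{1,1,1,1} = 0
G(11) = mex{0,0,0,0} = 1
G(12) = mex{1,1,1,1} = 0
G(13) = mex{0,0,0,0} = 1
G(14) = mex{1,1,1,1} = 0
G(15) = mex{0,0,0,0} = 1
G(16) = mex{1,1,1,1} = 0
G(17) = mex{0,0,0,0} = 1
G(18) = mex{1,1,1,1} = 0
G(19) = mex{0,0,0,0} = 1
G_B(19) = 1.
Combined Grundy value = 2 ⊕ 1 = 3.
A winning move leaves total XOR = 0, i.e. changes one component's Grundy value g to g ⊕ X where X is the current total.
Heap A: need g' = 2⊕3 = 1. Options: 11−5→G=1, 11−6→G=1, 11−7→G=0, 11−8→G=0, 11−9→G=0. Hits: 2.
Heap B: need g' = 1⊕3 = 2. Options: 19−1→G=0, 19−5→G=0, 19−7→G=0, 19−9→G=0. Hits: 0.

2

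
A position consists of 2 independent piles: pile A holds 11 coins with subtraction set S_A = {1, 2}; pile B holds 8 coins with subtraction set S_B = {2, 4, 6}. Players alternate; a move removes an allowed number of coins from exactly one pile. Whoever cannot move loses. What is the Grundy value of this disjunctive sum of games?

2

Pile A, S = {1, 2}:
G(0) = 0
G(1) = mex{0} = 1
G(2) = mex{1,0} = 2
G(3) = mex{2,1} = 0
G(4) = mex{0,2} = 1
G(5) = mex{1,0} = 2
G(6) = mex{2,1} = 0
G(7) = mex{0,2} = 1
G(8) = mex{1,0} = 2
G(9) = mex{2,1} = 0
G(10) = mex{0,2} = 1
G(11) = mex{1,0} = 2
G_A(11) = 2.
Pile B, S = {2, 4, 6}:
G(0) = 0
G(1) = mex{} = 0
G(2) = mex{0} = 1
G(3) = mex{0} = 1
G(4) = mex{1,0} = 2
G(5) = mex{1,0} = 2
G(6) = mex{2,1,0} = 3
G(7) = mex{2,1,0} = 3
G(8) = mex{3,2,1} = 0
G_B(8) = 0.
Combined Grundy value = 2 ⊕ 0 = 2.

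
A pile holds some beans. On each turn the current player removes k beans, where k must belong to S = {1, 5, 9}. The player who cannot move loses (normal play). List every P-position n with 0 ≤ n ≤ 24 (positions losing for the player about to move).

0, 2, 4, 6, 8, 10, 12, 14, 16, 18, 20, 22, 24

G(0) = 0
G(1) = mex{0} = 1
G(2) = mex{1} = 0
G(3) = mex{0} = 1
G(4) = mex{1} = 0
G(5) = mex{0,0} = 1
G(6) = mex{1,1} = 0
G(7) = mex{0,0} = 1
G(8) = mex{1,1} = 0
G(9) = mex{0,0,0} = 1
G(10) = mex{1,1,1} = 0
G(11) = mex{0,0,0} = 1
G(12) = mex{1,1,1} = 0
G(13) = mex{0,0,0} = 1
G(14) = mex{1,1,1} = 0
G(15) = mex{0,0,0} = 1
G(16) = mex{1,1,1} = 0
G(17) = mex{0,0,0} = 1
G(18) = mex{1,1,1} = 0
G(19) = mex{0,0,0} = 1
G(20) = mex{1,1,1} = 0
G(21) = mex{0,0,0} = 1
G(22) = mex{1,1,1} = 0
G(23) = mex{0,0,0} = 1
G(24) = mex{1,1,1} = 0
P-positions are exactly the n with G(n) = 0.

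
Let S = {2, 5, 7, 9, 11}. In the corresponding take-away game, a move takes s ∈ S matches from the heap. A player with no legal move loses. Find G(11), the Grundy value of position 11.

G(0) = 0
G(1) = mex{} = 0
G(2) = mex{0} = 1
G(3) = mex{0} = 1
G(4) = mex{1} = 0
G(5) = mex{1,0} = 2
G(6) = mex{0,0} = 1
G(7) = mex{2,1,0} = 3
G(8) = mex{1,1,0} = 2
G(9) = mex{3,0,1,0} = 2
G(10) = mex{2,2,1,0} = 3
G(11) = mex{2,1,0,1,0} = 3

3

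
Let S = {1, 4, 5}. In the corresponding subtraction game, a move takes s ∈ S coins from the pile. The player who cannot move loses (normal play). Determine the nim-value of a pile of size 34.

0

n :  0  1  2  3  4  5  6  7  8  9 10 11 12 13 14 15 16 17 18 19 20 21 22 23 24 25 26 27 28 29 30 31 32 33 34
G :  0  1  0  1  2  3  2  3  0  1  0  1  2  3  2  3  0  1  0  1  2  3  2  3  0  1  0  1  2  3  2  3  0  1  0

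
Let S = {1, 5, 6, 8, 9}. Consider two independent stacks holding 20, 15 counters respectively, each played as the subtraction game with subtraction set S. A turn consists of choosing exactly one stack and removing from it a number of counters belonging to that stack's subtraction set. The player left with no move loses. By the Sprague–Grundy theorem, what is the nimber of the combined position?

All stacks use S = {1, 5, 6, 8, 9}:
G(0) = 0
G(1) = mex{0} = 1
G(2) = mex{1} = 0
G(3) = mex{0} = 1
G(4) = mex{1} = 0
G(5) = mex{0,0} = 1
G(6) = mex{1,1,0} = 2
G(7) = mex{2,0,1} = 3
G(8) = mex{3,1,0,0} = 2
G(9) = mex{2,0,1,1,0} = 3
G(10) = mex{3,1,0,0,1} = 2
G(11) = mex{2,2,1,1,0} = 3
G(12) = mex{3,3,2,0,1} = 4
G(13) = mex{4,2,3,1,0} = 5
G(14) = mex{5,3,2,2,1} = 0
G(15) = mex{0,2,3,3,2} = 1
G(16) = mex{1,3,2,2,3} = 0
G(17) = mex{0,4,3,3,2} = 1
G(18) = mex{1,5,4,2,3} = 0
G(19) = mex{0,0,5,3,2} = 1
G(20) = mex{1,1,0,4,3} = 2
Stack A: G(20) = 2.
Stack B: G(15) = 1.
Combined Grundy value = 2 ⊕ 1 = 3.

3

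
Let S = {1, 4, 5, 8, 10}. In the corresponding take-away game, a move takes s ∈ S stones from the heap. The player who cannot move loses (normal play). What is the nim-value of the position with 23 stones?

n :  0  1  2  3  4  5  6  7  8  9 10 11 12 13 14 15 16 17 18 19 20 21 22 23
G :  0  1  0  1  2  3  2  3  4  0  1  0  1  2  3  2  3  4  0  1  0  1  2  3

3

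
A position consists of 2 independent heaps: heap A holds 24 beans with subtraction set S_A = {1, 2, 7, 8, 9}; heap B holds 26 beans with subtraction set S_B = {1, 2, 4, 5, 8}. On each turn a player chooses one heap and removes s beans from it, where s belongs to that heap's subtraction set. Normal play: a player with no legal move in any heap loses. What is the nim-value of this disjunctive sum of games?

Heap A, S = {1, 2, 7, 8, 9}:
n :  0  1  2  3  4  5  6  7  8  9 10 11 12 13 14 15 16 17 18 19 20 21 22 23 24
G :  0  1  2  0  1  2  0  1  2  3  4  5  3  4  5  3  0  1  2  0  1  2  0  1  2
G_A(24) = 2.
Heap B, S = {1, 2, 4, 5, 8}:
G(0) = 0
G(1) = mex{0} = 1
G(2) = mex{1,0} = 2
G(3) = mex{2,1} = 0
G(4) = mex{0,2,0} = 1
G(5) = mex{1,0,1,0} = 2
G(6) = mex{2,1,2,1} = 0
G(7) = mex{0,2,0,2} = 1
G(8) = mex{1,0,1,0,0} = 2
G(9) = mex{2,1,2,1,1} = 0
G(10) = mex{0,2,0,2,2} = 1
G(11) = mex{1,0,1,0,0} = 2
G(12) = mex{2,1,2,1,1} = 0
G(13) = mex{0,2,0,2,2} = 1
G(14) = mex{1,0,1,0,0} = 2
G(15) = mex{2,1,2,1,1} = 0
G(16) = mex{0,2,0,2,2} = 1
G(17) = mex{1,0,1,0,0} = 2
G(18) = mex{2,1,2,1,1} = 0
G(19) = mex{0,2,0,2,2} = 1
G(20) = mex{1,0,1,0,0} = 2
G(21) = mex{2,1,2,1,1} = 0
G(22) = mex{0,2,0,2,2} = 1
G(23) = mex{1,0,1,0,0} = 2
G(24) = mex{2,1,2,1,1} = 0
G(25) = mex{0,2,0,2,2} = 1
G(26) = mex{1,0,1,0,0} = 2
G_B(26) = 2.
Combined Grundy value = 2 ⊕ 2 = 0.

0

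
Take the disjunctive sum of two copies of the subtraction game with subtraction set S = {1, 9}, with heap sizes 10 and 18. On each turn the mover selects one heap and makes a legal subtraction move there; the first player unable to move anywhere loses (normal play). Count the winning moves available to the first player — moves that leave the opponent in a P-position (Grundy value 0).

All heaps use S = {1, 9}:
G(0) = 0
G(1) = mex{0} = 1
G(2) = mex{1} = 0
G(3) = mex{0} = 1
G(4) = mex{1} = 0
G(5) = mex{0} = 1
G(6) = mex{1} = 0
G(7) = mex{0} = 1
G(8) = mex{1} = 0
G(9) = mex{0,0} = 1
G(10) = mex{1,1} = 0
G(11) = mex{0,0} = 1
G(12) = mex{1,1} = 0
G(13) = mex{0,0} = 1
G(14) = mex{1,1} = 0
G(15) = mex{0,0} = 1
G(16) = mex{1,1} = 0
G(17) = mex{0,0} = 1
G(18) = mex{1,1} = 0
Heap A: G(10) = 0.
Heap B: G(18) = 0.
Combined Grundy value = 0 ⊕ 0 = 0.
A winning move leaves total XOR = 0, i.e. changes one component's Grundy value g to g ⊕ X where X is the current total.
Heap A: target g' = 0⊕0 = 0, but every legal move changes the Grundy value (mex property), so 0 moves.
Heap B: target g' = 0⊕0 = 0, but every legal move changes the Grundy value (mex property), so 0 moves.

0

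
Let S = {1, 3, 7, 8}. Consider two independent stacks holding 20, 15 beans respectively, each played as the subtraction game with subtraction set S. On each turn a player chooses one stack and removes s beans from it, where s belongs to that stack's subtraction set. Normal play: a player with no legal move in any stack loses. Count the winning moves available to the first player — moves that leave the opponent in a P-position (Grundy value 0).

3

All stacks use S = {1, 3, 7, 8}:
n :  0  1  2  3  4  5  6  7  8  9 10 11 12 13 14 15 16 17 18 19 20
G :  0  1  0  1  0  1  0  1  2  3  2  3  2  3  2  0  1  0  1  0  1
Stack A: G(20) = 1.
Stack B: G(15) = 0.
Combined Grundy value = 1 ⊕ 0 = 1.
A winning move leaves total XOR = 0, i.e. changes one component's Grundy value g to g ⊕ X where X is the current total.
Stack A: need g' = 1⊕1 = 0. Options: 20−1→G=0, 20−3→G=0, 20−7→G=3, 20−8→G=2. Hits: 2.
Stack B: need g' = 0⊕1 = 1. Options: 15−1→G=2, 15−3→G=2, 15−7→G=2, 15−8→G=1. Hits: 1.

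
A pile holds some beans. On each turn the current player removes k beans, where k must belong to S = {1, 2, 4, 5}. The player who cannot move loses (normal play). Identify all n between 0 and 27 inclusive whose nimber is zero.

0, 3, 6, 9, 12, 15, 18, 21, 24, 27

n :  0  1  2  3  4  5  6  7  8  9 10 11 12 13 14 15 16 17 18 19 20 21 22 23 24 25 26 27
G :  0  1  2  0  1  2  0  1  2  0  1  2  0  1  2  0  1  2  0  1  2  0  1  2  0  1  2  0
P-positions are exactly the n with G(n) = 0.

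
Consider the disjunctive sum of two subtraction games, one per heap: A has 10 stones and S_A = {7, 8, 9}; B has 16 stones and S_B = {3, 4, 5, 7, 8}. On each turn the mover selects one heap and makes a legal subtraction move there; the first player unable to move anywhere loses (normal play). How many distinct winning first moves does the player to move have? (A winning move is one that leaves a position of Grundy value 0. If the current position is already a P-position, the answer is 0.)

0

Heap A, S = {7, 8, 9}:
n :  0  1  2  3  4  5  6  7  8  9 10
G :  0  0  0  0  0  0  0  1  1  1  1
G_A(10) = 1.
Heap B, S = {3, 4, 5, 7, 8}:
G(0) = 0
G(1) = mex{} = 0
G(2) = mex{} = 0
G(3) = mex{0} = 1
G(4) = mex{0,0} = 1
G(5) = mex{0,0,0} = 1
G(6) = mex{1,0,0} = 2
G(7) = mex{1,1,0,0} = 2
G(8) = mex{1,1,1,0,0} = 2
G(9) = mex{2,1,1,0,0} = 3
G(10) = mex{2,2,1,1,0} = 3
G(11) = mex{2,2,2,1,1} = 0
G(12) = mex{3,2,2,1,1} = 0
G(13) = mex{3,3,2,2,1} = 0
G(14) = mex{0,3,3,2,2} = 1
G(15) = mex{0,0,3,2,2} = 1
G(16) = mex{0,0,0,3,2} = 1
G_B(16) = 1.
Combined Grundy value = 1 ⊕ 1 = 0.
A winning move leaves total XOR = 0, i.e. changes one component's Grundy value g to g ⊕ X where X is the current total.
Heap A: target g' = 1⊕0 = 1, but every legal move changes the Grundy value (mex property), so 0 moves.
Heap B: target g' = 1⊕0 = 1, but every legal move changes the Grundy value (mex property), so 0 moves.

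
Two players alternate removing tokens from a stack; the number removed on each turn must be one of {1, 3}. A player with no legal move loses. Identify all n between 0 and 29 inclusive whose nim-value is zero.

n :  0  1  2  3  4  5  6  7  8  9 10 11 12 13 14 15 16 17 18 19 20 21 22 23 24 25 26 27 28 29
G :  0  1  0  1  0  1  0  1  0  1  0  1  0  1  0  1  0  1  0  1  0  1  0  1  0  1  0  1  0  1
P-positions are exactly the n with G(n) = 0.

0, 2, 4, 6, 8, 10, 12, 14, 16, 18, 20, 22, 24, 26, 28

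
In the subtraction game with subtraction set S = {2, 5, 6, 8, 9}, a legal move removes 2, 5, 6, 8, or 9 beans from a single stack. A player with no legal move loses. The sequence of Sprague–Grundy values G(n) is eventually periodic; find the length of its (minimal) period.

G(0) = 0
G(1) = mex{} = 0
G(2) = mex{0} = 1
G(3) = mex{0} = 1
G(4) = mex{1} = 0
G(5) = mex{1,0} = 2
G(6) = mex{0,0,0} = 1
G(7) = mex{2,1,0} = 3
G(8) = mex{1,1,1,0} = 2
G(9) = mex{3,0,1,0,0} = 2
G(10) = mex{2,2,0,1,0} = 3
G(11) = mex{2,1,2,1,1} = 0
G(12) = mex{3,3,1,0,1} = 2
G(13) = mex{0,2,3,2,0} = 1
G(14) = mex{2,2,2,1,2} = 0
G(15) = mex{1,3,2,3,1} = 0
G(16) = mex{0,0,3,2,3} = 1
G(17) = mex{0,2,0,2,2} = 1
G(18) = mex{1,1,2,3,2} = 0
G(19) = mex{1,0,1,0,3} = 2
G(20) = mex{0,0,0,2,0} = 1
G(21) = mex{2,1,0,1,2} = 3
G(22) = mex{1,1,1,0,1} = 2
G(23) = mex{3,0,1,0,0} = 2
G(24) = mex{2,2,0,1,0} = 3
G(25) = mex{2,1,2,1,1} = 0
G(26) = mex{3,3,1,0,1} = 2
G(27) = mex{0,2,3,2,0} = 1
G(28) = mex{2,2,2,1,2} = 0
G(29) = mex{1,3,2,3,1} = 0
G(n+14) = G(n) holds for n = 0,…,8 (a full window of length max(S) = 9), so the sequence is purely periodic with period 14.

14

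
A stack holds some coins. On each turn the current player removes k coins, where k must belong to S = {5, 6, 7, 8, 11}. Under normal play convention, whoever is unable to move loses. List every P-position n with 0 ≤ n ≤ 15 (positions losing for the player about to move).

G(0) = 0
G(1) = mex{} = 0
G(2) = mex{} = 0
G(3) = mex{} = 0
G(4) = mex{} = 0
G(5) = mex{0} = 1
G(6) = mex{0,0} = 1
G(7) = mex{0,0,0} = 1
G(8) = mex{0,0,0,0} = 1
G(9) = mex{0,0,0,0} = 1
G(10) = mex{1,0,0,0} = 2
G(11) = mex{1,1,0,0,0} = 2
G(12) = mex{1,1,1,0,0} = 2
G(13) = mex{1,1,1,1,0} = 2
G(14) = mex{1,1,1,1,0} = 2
G(15) = mex{2,1,1,1,0} = 3
P-positions are exactly the n with G(n) = 0.

0, 1, 2, 3, 4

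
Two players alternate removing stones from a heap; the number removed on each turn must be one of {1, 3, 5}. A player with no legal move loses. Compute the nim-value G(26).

0

n :  0  1  2  3  4  5  6  7  8  9 10 11 12 13 14 15 16 17 18 19 20 21 22 23 24 25 26
G :  0  1  0  1  0  1  0  1  0  1  0  1  0  1  0  1  0  1  0  1  0  1  0  1  0  1  0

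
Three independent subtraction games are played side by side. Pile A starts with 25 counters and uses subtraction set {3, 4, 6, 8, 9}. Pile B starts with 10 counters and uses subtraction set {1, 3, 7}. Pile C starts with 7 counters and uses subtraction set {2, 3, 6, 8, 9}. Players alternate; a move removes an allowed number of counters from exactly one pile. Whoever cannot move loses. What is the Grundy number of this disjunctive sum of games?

Pile A, S = {3, 4, 6, 8, 9}:
n :  0  1  2  3  4  5  6  7  8  9 10 11 12 13 14 15 16 17 18 19 20 21 22 23 24 25
G :  0  0  0  1  1  1  2  2  2  3  3  3  0  0  0  1  1  1  2  2  2  3  3  3  0  0
G_A(25) = 0.
Pile B, S = {1, 3, 7}:
n :  0  1  2  3  4  5  6  7  8  9 10
G :  0  1  0  1  0  1  0  1  0  1  0
G_B(10) = 0.
Pile C, S = {2, 3, 6, 8, 9}:
n : 0 1 2 3 4 5 6 7
G : 0 0 1 1 2 0 3 1
G_C(7) = 1.
Combined Grundy value = 0 ⊕ 0 ⊕ 1 = 1.

1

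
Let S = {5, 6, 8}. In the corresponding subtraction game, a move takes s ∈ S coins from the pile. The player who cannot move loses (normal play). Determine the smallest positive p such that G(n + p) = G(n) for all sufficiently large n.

13

G(0) = 0
G(1) = mex{} = 0
G(2) = mex{} = 0
G(3) = mex{} = 0
G(4) = mex{} = 0
G(5) = mex{0} = 1
G(6) = mex{0,0} = 1
G(7) = mex{0,0} = 1
G(8) = mex{0,0,0} = 1
G(9) = mex{0,0,0} = 1
G(10) = mex{1,0,0} = 2
G(11) = mex{1,1,0} = 2
G(12) = mex{1,1,0} = 2
G(13) = mex{1,1,1} = 0
G(14) = mex{1,1,1} = 0
G(15) = mex{2,1,1} = 0
G(16) = mex{2,2,1} = 0
G(17) = mex{2,2,1} = 0
G(18) = mex{0,2,2} = 1
G(19) = mex{0,0,2} = 1
G(20) = mex{0,0,2} = 1
G(21) = mex{0,0,0} = 1
G(22) = mex{0,0,0} = 1
G(23) = mex{1,0,0} = 2
G(24) = mex{1,1,0} = 2
G(25) = mex{1,1,0} = 2
G(26) = mex{1,1,1} = 0
G(27) = mex{1,1,1} = 0
G(n+13) = G(n) holds for n = 0,…,7 (a full window of length max(S) = 8), so the sequence is purely periodic with period 13.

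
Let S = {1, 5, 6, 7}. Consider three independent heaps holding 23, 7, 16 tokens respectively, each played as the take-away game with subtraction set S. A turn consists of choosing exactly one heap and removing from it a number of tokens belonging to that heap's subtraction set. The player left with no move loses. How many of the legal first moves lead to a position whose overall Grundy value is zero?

0

All heaps use S = {1, 5, 6, 7}:
n :  0  1  2  3  4  5  6  7  8  9 10 11 12 13 14 15 16 17 18 19 20 21 22 23
G :  0  1  0  1  0  1  2  3  2  3  2  3  0  1  0  1  0  1  2  3  2  3  2  3
Heap A: G(23) = 3.
Heap B: G(7) = 3.
Heap C: G(16) = 0.
Combined Grundy value = 3 ⊕ 3 ⊕ 0 = 0.
A winning move leaves total XOR = 0, i.e. changes one component's Grundy value g to g ⊕ X where X is the current total.
Heap A: target g' = 3⊕0 = 3, but every legal move changes the Grundy value (mex property), so 0 moves.
Heap B: target g' = 3⊕0 = 3, but every legal move changes the Grundy value (mex property), so 0 moves.
Heap C: target g' = 0⊕0 = 0, but every legal move changes the Grundy value (mex property), so 0 moves.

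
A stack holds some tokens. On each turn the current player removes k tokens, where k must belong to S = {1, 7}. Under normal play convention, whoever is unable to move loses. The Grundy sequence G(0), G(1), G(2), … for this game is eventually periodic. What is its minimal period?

2

n :  0  1  2  3  4  5  6  7  8  9 10 11 12 13 14
G :  0  1  0  1  0  1  0  1  0  1  0  1  0  1  0
G(n+2) = G(n) holds for n = 0,…,6 (a full window of length max(S) = 7), so the sequence is purely periodic with period 2.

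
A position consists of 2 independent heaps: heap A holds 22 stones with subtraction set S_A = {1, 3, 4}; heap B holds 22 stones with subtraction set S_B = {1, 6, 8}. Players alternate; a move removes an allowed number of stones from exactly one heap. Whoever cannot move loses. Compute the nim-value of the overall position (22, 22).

0

Heap A, S = {1, 3, 4}:
G(0) = 0
G(1) = mex{0} = 1
G(2) = mex{1} = 0
G(3) = mex{0,0} = 1
G(4) = mex{1,1,0} = 2
G(5) = mex{2,0,1} = 3
G(6) = mex{3,1,0} = 2
G(7) = mex{2,2,1} = 0
G(8) = mex{0,3,2} = 1
G(9) = mex{1,2,3} = 0
G(10) = mex{0,0,2} = 1
G(11) = mex{1,1,0} = 2
G(12) = mex{2,0,1} = 3
G(13) = mex{3,1,0} = 2
G(14) = mex{2,2,1} = 0
G(15) = mex{0,3,2} = 1
G(16) = mex{1,2,3} = 0
G(17) = mex{0,0,2} = 1
G(18) = mex{1,1,0} = 2
G(19) = mex{2,0,1} = 3
G(20) = mex{3,1,0} = 2
G(21) = mex{2,2,1} = 0
G(22) = mex{0,3,2} = 1
G_A(22) = 1.
Heap B, S = {1, 6, 8}:
n :  0  1  2  3  4  5  6  7  8  9 10 11 12 13 14 15 16 17 18 19 20 21 22
G :  0  1  0  1  0  1  2  0  1  0  1  0  1  2  0  1  0  1  0  1  2  0  1
G_B(22) = 1.
Combined Grundy value = 1 ⊕ 1 = 0.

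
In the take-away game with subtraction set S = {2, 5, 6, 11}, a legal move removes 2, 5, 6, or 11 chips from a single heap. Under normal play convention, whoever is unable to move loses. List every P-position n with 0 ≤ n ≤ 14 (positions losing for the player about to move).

0, 1, 4, 8

n :  0  1  2  3  4  5  6  7  8  9 10 11 12 13 14
G :  0  0  1  1  0  2  1  3  0  2  1  3  2  2  3
P-positions are exactly the n with G(n) = 0.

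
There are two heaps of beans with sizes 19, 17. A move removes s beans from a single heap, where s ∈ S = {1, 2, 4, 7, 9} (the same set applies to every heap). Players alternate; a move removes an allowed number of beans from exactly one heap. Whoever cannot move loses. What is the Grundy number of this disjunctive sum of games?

All heaps use S = {1, 2, 4, 7, 9}:
G(0) = 0
G(1) = mex{0} = 1
G(2) = mex{1,0} = 2
G(3) = mex{2,1} = 0
G(4) = mex{0,2,0} = 1
G(5) = mex{1,0,1} = 2
G(6) = mex{2,1,2} = 0
G(7) = mex{0,2,0,0} = 1
G(8) = mex{1,0,1,1} = 2
G(9) = mex{2,1,2,2,0} = 3
G(10) = mex{3,2,0,0,1} = 4
G(11) = mex{4,3,1,1,2} = 0
G(12) = mex{0,4,2,2,0} = 1
G(13) = mex{1,0,3,0,1} = 2
G(14) = mex{2,1,4,1,2} = 0
G(15) = mex{0,2,0,2,0} = 1
G(16) = mex{1,0,1,3,1} = 2
G(17) = mex{2,1,2,4,2} = 0
G(18) = mex{0,2,0,0,3} = 1
G(19) = mex{1,0,1,1,4} = 2
Heap A: G(19) = 2.
Heap B: G(17) = 0.
Combined Grundy value = 2 ⊕ 0 = 2.

2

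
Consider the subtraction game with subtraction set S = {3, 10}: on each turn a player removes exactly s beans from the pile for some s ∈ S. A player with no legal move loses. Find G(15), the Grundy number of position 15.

G(0) = 0
G(1) = mex{} = 0
G(2) = mex{} = 0
G(3) = mex{0} = 1
G(4) = mex{0} = 1
G(5) = mex{0} = 1
G(6) = mex{1} = 0
G(7) = mex{1} = 0
G(8) = mex{1} = 0
G(9) = mex{0} = 1
G(10) = mex{0,0} = 1
G(11) = mex{0,0} = 1
G(12) = mex{1,0} = 2
G(13) = mex{1,1} = 0
G(14) = mex{1,1} = 0
G(15) = mex{2,1} = 0

0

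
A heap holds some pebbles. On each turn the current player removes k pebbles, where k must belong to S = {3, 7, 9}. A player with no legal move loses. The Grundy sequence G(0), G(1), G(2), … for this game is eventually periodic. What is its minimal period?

2

G(0) = 0
G(1) = mex{} = 0
G(2) = mex{} = 0
G(3) = mex{0} = 1
G(4) = mex{0} = 1
G(5) = mex{0} = 1
G(6) = mex{1} = 0
G(7) = mex{1,0} = 2
G(8) = mex{1,0} = 2
G(9) = mex{0,0,0} = 1
G(10) = mex{2,1,0} = 3
G(11) = mex{2,1,0} = 3
G(12) = mex{1,1,1} = 0
G(13) = mex{3,0,1} = 2
G(14) = mex{3,2,1} = 0
G(15) = mex{0,2,0} = 1
G(16) = mex{2,1,2} = 0
G(17) = mex{0,3,2} = 1
G(18) = mex{1,3,1} = 0
G(19) = mex{0,0,3} = 1
G(20) = mex{1,2,3} = 0
G(21) = mex{0,0,0} = 1
G(22) = mex{1,1,2} = 0
G(23) = mex{0,0,0} = 1
G(24) = mex{1,1,1} = 0
G(25) = mex{0,0,0} = 1
G(26) = mex{1,1,1} = 0
From n = 14 onward G(n+2) = G(n); since this holds over max(S) = 9 consecutive positions the period is 2 (pre-period 14).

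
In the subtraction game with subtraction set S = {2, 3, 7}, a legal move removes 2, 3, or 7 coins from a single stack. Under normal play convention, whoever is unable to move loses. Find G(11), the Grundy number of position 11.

n :  0  1  2  3  4  5  6  7  8  9 10 11
G :  0  0  1  1  2  0  0  1  1  2  0  0

0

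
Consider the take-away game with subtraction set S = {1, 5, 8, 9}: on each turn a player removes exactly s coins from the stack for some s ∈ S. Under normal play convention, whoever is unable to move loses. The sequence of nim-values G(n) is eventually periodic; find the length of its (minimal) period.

16

G(0) = 0
G(1) = mex{0} = 1
G(2) = mex{1} = 0
G(3) = mex{0} = 1
G(4) = mex{1} = 0
G(5) = mex{0,0} = 1
G(6) = mex{1,1} = 0
G(7) = mex{0,0} = 1
G(8) = mex{1,1,0} = 2
G(9) = mex{2,0,1,0} = 3
G(10) = mex{3,1,0,1} = 2
G(11) = mex{2,0,1,0} = 3
G(12) = mex{3,1,0,1} = 2
G(13) = mex{2,2,1,0} = 3
G(14) = mex{3,3,0,1} = 2
G(15) = mex{2,2,1,0} = 3
G(16) = mex{3,3,2,1} = 0
G(17) = mex{0,2,3,2} = 1
G(18) = mex{1,3,2,3} = 0
G(19) = mex{0,2,3,2} = 1
G(20) = mex{1,3,2,3} = 0
G(21) = mex{0,0,3,2} = 1
G(22) = mex{1,1,2,3} = 0
G(23) = mex{0,0,3,2} = 1
G(24) = mex{1,1,0,3} = 2
G(25) = mex{2,0,1,0} = 3
G(26) = mex{3,1,0,1} = 2
G(27) = mex{2,0,1,0} = 3
G(28) = mex{3,1,0,1} = 2
G(29) = mex{2,2,1,0} = 3
G(30) = mex{3,3,0,1} = 2
G(31) = mex{2,2,1,0} = 3
G(32) = mex{3,3,2,1} = 0
G(33) = mex{0,2,3,2} = 1
G(n+16) = G(n) holds for n = 0,…,8 (a full window of length max(S) = 9), so the sequence is purely periodic with period 16.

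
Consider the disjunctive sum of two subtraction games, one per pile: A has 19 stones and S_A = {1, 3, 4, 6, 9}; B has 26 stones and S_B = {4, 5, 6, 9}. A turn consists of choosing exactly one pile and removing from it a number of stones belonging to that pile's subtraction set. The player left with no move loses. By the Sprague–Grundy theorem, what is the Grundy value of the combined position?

0

Pile A, S = {1, 3, 4, 6, 9}:
G(0) = 0
G(1) = mex{0} = 1
G(2) = mex{1} = 0
G(3) = mex{0,0} = 1
G(4) = mex{1,1,0} = 2
G(5) = mex{2,0,1} = 3
G(6) = mex{3,1,0,0} = 2
G(7) = mex{2,2,1,1} = 0
G(8) = mex{0,3,2,0} = 1
G(9) = mex{1,2,3,1,0} = 4
G(10) = mex{4,0,2,2,1} = 3
G(11) = mex{3,1,0,3,0} = 2
G(12) = mex{2,4,1,2,1} = 0
G(13) = mex{0,3,4,0,2} = 1
G(14) = mex{1,2,3,1,3} = 0
G(15) = mex{0,0,2,4,2} = 1
G(16) = mex{1,1,0,3,0} = 2
G(17) = mex{2,0,1,2,1} = 3
G(18) = mex{3,1,0,0,4} = 2
G(19) = mex{2,2,1,1,3} = 0
G_A(19) = 0.
Pile B, S = {4, 5, 6, 9}:
n :  0  1  2  3  4  5  6  7  8  9 10 11 12 13 14 15 16 17 18 19 20 21 22 23 24 25 26
G :  0  0  0  0  1  1  1  1  2  2  2  2  3  0  0  0  0  1  1  1  1  2  2  2  2  3  0
G_B(26) = 0.
Combined Grundy value = 0 ⊕ 0 = 0.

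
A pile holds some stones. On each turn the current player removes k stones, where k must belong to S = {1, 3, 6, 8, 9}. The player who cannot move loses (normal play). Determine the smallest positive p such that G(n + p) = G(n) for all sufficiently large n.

n :  0  1  2  3  4  5  6  7  8  9 10 11 12 13 14 15 16 17 18 19 20 21 22 23 24 25 26 27 28 29
G :  0  1  0  1  0  1  2  3  2  3  2  3  4  5  0  1  0  1  0  1  2  3  2  3  2  3  4  5  0  1
G(n+14) = G(n) holds for n = 0,…,8 (a full window of length max(S) = 9), so the sequence is purely periodic with period 14.

14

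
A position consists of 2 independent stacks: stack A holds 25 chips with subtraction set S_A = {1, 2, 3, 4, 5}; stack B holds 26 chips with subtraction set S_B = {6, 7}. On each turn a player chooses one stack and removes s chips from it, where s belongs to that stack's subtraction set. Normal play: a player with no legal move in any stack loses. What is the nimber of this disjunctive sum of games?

Stack A, S = {1, 2, 3, 4, 5}:
n :  0  1  2  3  4  5  6  7  8  9 10 11 12 13 14 15 16 17 18 19 20 21 22 23 24 25
G :  0  1  2  3  4  5  0  1  2  3  4  5  0  1  2  3  4  5  0  1  2  3  4  5  0  1
G_A(25) = 1.
Stack B, S = {6, 7}:
n :  0  1  2  3  4  5  6  7  8  9 10 11 12 13 14 15 16 17 18 19 20 21 22 23 24 25 26
G :  0  0  0  0  0  0  1  1  1  1  1  1  2  0  0  0  0  0  0  1  1  1  1  1  1  2  0
G_B(26) = 0.
Combined Grundy value = 1 ⊕ 0 = 1.

1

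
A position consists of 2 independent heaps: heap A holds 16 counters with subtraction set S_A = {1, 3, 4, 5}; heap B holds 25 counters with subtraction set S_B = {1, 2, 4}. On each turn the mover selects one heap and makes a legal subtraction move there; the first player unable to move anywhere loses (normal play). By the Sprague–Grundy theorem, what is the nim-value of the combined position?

Heap A, S = {1, 3, 4, 5}:
G(0) = 0
G(1) = mex{0} = 1
G(2) = mex{1} = 0
G(3) = mex{0,0} = 1
G(4) = mex{1,1,0} = 2
G(5) = mex{2,0,1,0} = 3
G(6) = mex{3,1,0,1} = 2
G(7) = mex{2,2,1,0} = 3
G(8) = mex{3,3,2,1} = 0
G(9) = mex{0,2,3,2} = 1
G(10) = mex{1,3,2,3} = 0
G(11) = mex{0,0,3,2} = 1
G(12) = mex{1,1,0,3} = 2
G(13) = mex{2,0,1,0} = 3
G(14) = mex{3,1,0,1} = 2
G(15) = mex{2,2,1,0} = 3
G(16) = mex{3,3,2,1} = 0
G_A(16) = 0.
Heap B, S = {1, 2, 4}:
n :  0  1  2  3  4  5  6  7  8  9 10 11 12 13 14 15 16 17 18 19 20 21 22 23 24 25
G :  0  1  2  0  1  2  0  1  2  0  1  2  0  1  2  0  1  2  0  1  2  0  1  2  0  1
G_B(25) = 1.
Combined Grundy value = 0 ⊕ 1 = 1.

1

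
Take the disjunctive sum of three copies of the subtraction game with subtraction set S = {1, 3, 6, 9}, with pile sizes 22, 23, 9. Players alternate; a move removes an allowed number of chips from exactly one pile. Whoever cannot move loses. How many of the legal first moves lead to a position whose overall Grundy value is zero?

All piles use S = {1, 3, 6, 9}:
n :  0  1  2  3  4  5  6  7  8  9 10 11 12 13 14 15 16 17 18 19 20 21 22 23
G :  0  1  0  1  0  1  2  3  2  3  2  3  0  1  0  1  0  1  2  3  2  3  2  3
Pile A: G(22) = 2.
Pile B: G(23) = 3.
Pile C: G(9) = 3.
Combined Grundy value = 2 ⊕ 3 ⊕ 3 = 2.
A winning move leaves total XOR = 0, i.e. changes one component's Grundy value g to g ⊕ X where X is the current total.
Pile A: need g' = 2⊕2 = 0. Options: 22−1→G=3, 22−3→G=3, 22−6→G=0, 22−9→G=1. Hits: 1.
Pile B: need g' = 3⊕2 = 1. Options: 23−1→G=2, 23−3→G=2, 23−6→G=1, 23−9→G=0. Hits: 1.
Pile C: need g' = 3⊕2 = 1. Options: 9−1→G=2, 9−3→G=2, 9−6→G=1, 9−9→G=0. Hits: 1.

3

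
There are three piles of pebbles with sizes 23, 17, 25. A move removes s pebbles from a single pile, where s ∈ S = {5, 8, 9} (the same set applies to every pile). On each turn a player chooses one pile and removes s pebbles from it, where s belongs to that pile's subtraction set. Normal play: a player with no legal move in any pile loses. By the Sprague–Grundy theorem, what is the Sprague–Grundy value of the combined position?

3

All piles use S = {5, 8, 9}:
G(0) = 0
G(1) = mex{} = 0
G(2) = mex{} = 0
G(3) = mex{} = 0
G(4) = mex{} = 0
G(5) = mex{0} = 1
G(6) = mex{0} = 1
G(7) = mex{0} = 1
G(8) = mex{0,0} = 1
G(9) = mex{0,0,0} = 1
G(10) = mex{1,0,0} = 2
G(11) = mex{1,0,0} = 2
G(12) = mex{1,0,0} = 2
G(13) = mex{1,1,0} = 2
G(14) = mex{1,1,1} = 0
G(15) = mex{2,1,1} = 0
G(16) = mex{2,1,1} = 0
G(17) = mex{2,1,1} = 0
G(18) = mex{2,2,1} = 0
G(19) = mex{0,2,2} = 1
G(20) = mex{0,2,2} = 1
G(21) = mex{0,2,2} = 1
G(22) = mex{0,0,2} = 1
G(23) = mex{0,0,0} = 1
G(24) = mex{1,0,0} = 2
G(25) = mex{1,0,0} = 2
Pile A: G(23) = 1.
Pile B: G(17) = 0.
Pile C: G(25) = 2.
Combined Grundy value = 1 ⊕ 0 ⊕ 2 = 3.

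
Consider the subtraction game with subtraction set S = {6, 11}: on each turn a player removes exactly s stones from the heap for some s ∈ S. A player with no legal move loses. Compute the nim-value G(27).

1

G(0) = 0
G(1) = mex{} = 0
G(2) = mex{} = 0
G(3) = mex{} = 0
G(4) = mex{} = 0
G(5) = mex{} = 0
G(6) = mex{0} = 1
G(7) = mex{0} = 1
G(8) = mex{0} = 1
G(9) = mex{0} = 1
G(10) = mex{0} = 1
G(11) = mex{0,0} = 1
G(12) = mex{1,0} = 2
G(13) = mex{1,0} = 2
G(14) = mex{1,0} = 2
G(15) = mex{1,0} = 2
G(16) = mex{1,0} = 2
G(17) = mex{1,1} = 0
G(18) = mex{2,1} = 0
G(19) = mex{2,1} = 0
G(20) = mex{2,1} = 0
G(21) = mex{2,1} = 0
G(22) = mex{2,1} = 0
G(23) = mex{0,2} = 1
G(24) = mex{0,2} = 1
G(25) = mex{0,2} = 1
G(26) = mex{0,2} = 1
G(27) = mex{0,2} = 1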